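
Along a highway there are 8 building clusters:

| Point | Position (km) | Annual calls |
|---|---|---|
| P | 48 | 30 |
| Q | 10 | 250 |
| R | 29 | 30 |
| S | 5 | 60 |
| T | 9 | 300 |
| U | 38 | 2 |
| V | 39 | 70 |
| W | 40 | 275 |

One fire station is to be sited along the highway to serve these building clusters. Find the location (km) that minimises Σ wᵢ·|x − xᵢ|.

For a sum of weighted absolute distances on a line, the optimum is the weighted median (not the mean). Total weight W = 1017; half-weight = 508.5.
Sort by position and accumulate weight:
  km 5 (S, w=60) → cum 60
  km 9 (T, w=300) → cum 360
  km 10 (Q, w=250) → cum 610  ≥ 508.5 → median here
  km 29 (R, w=30) → cum 640
  km 38 (U, w=2) → cum 642
  km 39 (V, w=70) → cum 712
  km 40 (W, w=275) → cum 987
  km 48 (P, w=30) → cum 1017
Optimal location: km 10.

x = 10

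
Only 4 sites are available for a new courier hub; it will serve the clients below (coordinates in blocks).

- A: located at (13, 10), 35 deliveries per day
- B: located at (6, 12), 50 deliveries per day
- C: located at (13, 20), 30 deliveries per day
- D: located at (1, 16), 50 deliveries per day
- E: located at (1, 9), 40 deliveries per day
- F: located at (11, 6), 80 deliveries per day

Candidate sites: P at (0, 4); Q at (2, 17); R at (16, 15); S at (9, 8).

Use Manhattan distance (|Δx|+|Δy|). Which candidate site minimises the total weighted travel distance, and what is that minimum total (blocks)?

Total weighted distance at each candidate:
  P (0, 4): total = 4165
  Q (2, 17): total = 3560
  R (16, 15): total = 3930
  S (9, 8): total = 2520
Minimum is at S with total 2520 blocks.

S, total 2520 blocks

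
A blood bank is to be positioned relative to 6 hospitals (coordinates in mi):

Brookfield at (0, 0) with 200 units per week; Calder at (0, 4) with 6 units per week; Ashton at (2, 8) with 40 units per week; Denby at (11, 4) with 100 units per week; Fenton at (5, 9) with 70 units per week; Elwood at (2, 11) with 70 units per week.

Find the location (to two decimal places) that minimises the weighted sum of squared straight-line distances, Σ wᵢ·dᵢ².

(3.44, 4.41)

The minimiser of Σwᵢ‖p−pᵢ‖² is the weighted centroid p* = (Σwᵢpᵢ)/(Σwᵢ).
Σwᵢ = 486.
Σwᵢxᵢ = 200·0 + 6·0 + 40·2 + 100·11 + 70·5 + 70·2 = 1670.
Σwᵢyᵢ = 200·0 + 6·4 + 40·8 + 100·4 + 70·9 + 70·11 = 2144.
x* = 1670/486 = 3.44, y* = 2144/486 = 4.41.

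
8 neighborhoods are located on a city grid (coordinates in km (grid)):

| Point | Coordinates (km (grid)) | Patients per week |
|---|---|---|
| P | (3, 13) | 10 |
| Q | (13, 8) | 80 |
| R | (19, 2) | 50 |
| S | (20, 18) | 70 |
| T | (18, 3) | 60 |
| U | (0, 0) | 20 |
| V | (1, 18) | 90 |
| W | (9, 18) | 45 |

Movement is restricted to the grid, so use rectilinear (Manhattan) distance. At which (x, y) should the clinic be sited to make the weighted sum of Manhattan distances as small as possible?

Manhattan distance separates: Σwᵢ(|x−xᵢ|+|y−yᵢ|) = Σwᵢ|x−xᵢ| + Σwᵢ|y−yᵢ|, so x and y are optimised independently as 1-D weighted medians.
Total weight W = 425; half = 212.5.
x-coordinate, sorted with cumulative weight:
  x=0 (U, w=20) cum 20
  x=1 (V, w=90) cum 110
  x=3 (P, w=10) cum 120
  x=9 (W, w=45) cum 165
  x=13 (Q, w=80) cum 245  ← median
  x=18 (T, w=60) cum 305
  x=19 (R, w=50) cum 355
  x=20 (S, w=70) cum 425
⇒ x* = 13
y-coordinate, sorted with cumulative weight:
  y=0 (U, w=20) cum 20
  y=2 (R, w=50) cum 70
  y=3 (T, w=60) cum 130
  y=8 (Q, w=80) cum 210
  y=13 (P, w=10) cum 220  ← median
  y=18 (S, w=70) cum 290
  y=18 (V, w=90) cum 380
  y=18 (W, w=45) cum 425
⇒ y* = 13

(13, 13)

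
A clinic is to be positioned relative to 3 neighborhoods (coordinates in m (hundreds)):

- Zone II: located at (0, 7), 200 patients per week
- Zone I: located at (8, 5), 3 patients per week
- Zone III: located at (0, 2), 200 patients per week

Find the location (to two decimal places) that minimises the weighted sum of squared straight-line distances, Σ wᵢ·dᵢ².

The minimiser of Σwᵢ‖p−pᵢ‖² is the weighted centroid p* = (Σwᵢpᵢ)/(Σwᵢ).
Σwᵢ = 403.
Σwᵢxᵢ = 200·0 + 3·8 + 200·0 = 24.
Σwᵢyᵢ = 200·7 + 3·5 + 200·2 = 1815.
x* = 24/403 = 0.06, y* = 1815/403 = 4.50.

(0.06, 4.50)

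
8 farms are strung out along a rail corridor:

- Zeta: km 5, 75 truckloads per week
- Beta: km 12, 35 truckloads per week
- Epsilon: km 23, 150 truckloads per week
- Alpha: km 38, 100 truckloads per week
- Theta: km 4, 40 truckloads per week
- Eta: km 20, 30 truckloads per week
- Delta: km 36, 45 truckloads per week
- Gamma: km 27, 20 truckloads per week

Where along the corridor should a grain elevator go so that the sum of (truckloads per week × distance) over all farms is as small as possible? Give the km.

For a sum of weighted absolute distances on a line, the optimum is the weighted median (not the mean). Total weight W = 495; half-weight = 247.5.
Sort by position and accumulate weight:
  km 4 (Theta, w=40) → cum 40
  km 5 (Zeta, w=75) → cum 115
  km 12 (Beta, w=35) → cum 150
  km 20 (Eta, w=30) → cum 180
  km 23 (Epsilon, w=150) → cum 330  ≥ 247.5 → median here
  km 27 (Gamma, w=20) → cum 350
  km 36 (Delta, w=45) → cum 395
  km 38 (Alpha, w=100) → cum 495
Optimal location: km 23.

x = 23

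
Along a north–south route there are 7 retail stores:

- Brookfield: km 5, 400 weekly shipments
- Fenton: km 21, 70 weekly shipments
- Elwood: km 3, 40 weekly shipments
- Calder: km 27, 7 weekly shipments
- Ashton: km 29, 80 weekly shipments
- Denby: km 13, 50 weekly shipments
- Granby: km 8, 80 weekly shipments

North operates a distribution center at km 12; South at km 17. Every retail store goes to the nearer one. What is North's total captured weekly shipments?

The indifferent point is the midpoint (12+17)/2 = 14.5; retail stores left of it (closer to North at 12) go to North, those right go to South.
  Elwood at 3 (w=40) → North
  Brookfield at 5 (w=400) → North
  Granby at 8 (w=80) → North
  Denby at 13 (w=50) → North
  Fenton at 21 (w=70) → South
  Calder at 27 (w=7) → South
  Ashton at 29 (w=80) → South
North captures 570; South captures 157.

570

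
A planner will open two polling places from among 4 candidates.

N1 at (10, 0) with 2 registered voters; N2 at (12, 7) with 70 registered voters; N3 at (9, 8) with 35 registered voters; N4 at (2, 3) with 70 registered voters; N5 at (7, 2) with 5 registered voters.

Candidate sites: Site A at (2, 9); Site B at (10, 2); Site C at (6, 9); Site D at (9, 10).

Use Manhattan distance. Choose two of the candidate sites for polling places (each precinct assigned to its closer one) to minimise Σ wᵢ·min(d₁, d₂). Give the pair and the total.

{Site A, Site D}, total 982

Evaluate every pair (each demand assigned to the nearer of the two):
  {Site A, Site D}: total = 982
  {Site B, Site D}: total = 1139
  {Site A, Site B}: total = 1174
  {Site A, Site C}: total = 1186
  {Site C, Site D}: total = 1252
  {Site B, Site C}: total = 1279
Best pair: {Site A, Site D} with total 982.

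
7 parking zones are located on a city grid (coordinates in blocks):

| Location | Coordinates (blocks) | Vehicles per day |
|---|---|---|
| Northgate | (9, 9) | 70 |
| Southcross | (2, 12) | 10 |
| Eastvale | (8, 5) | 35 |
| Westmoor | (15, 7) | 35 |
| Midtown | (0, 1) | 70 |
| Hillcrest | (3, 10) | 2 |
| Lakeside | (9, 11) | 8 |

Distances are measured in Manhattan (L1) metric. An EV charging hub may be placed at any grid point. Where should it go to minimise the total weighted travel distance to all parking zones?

(8, 7)

Manhattan distance separates: Σwᵢ(|x−xᵢ|+|y−yᵢ|) = Σwᵢ|x−xᵢ| + Σwᵢ|y−yᵢ|, so x and y are optimised independently as 1-D weighted medians.
Total weight W = 230; half = 115.
x-coordinate, sorted with cumulative weight:
  x=0 (Midtown, w=70) cum 70
  x=2 (Southcross, w=10) cum 80
  x=3 (Hillcrest, w=2) cum 82
  x=8 (Eastvale, w=35) cum 117  ← median
  x=9 (Northgate, w=70) cum 187
  x=9 (Lakeside, w=8) cum 195
  x=15 (Westmoor, w=35) cum 230
⇒ x* = 8
y-coordinate, sorted with cumulative weight:
  y=1 (Midtown, w=70) cum 70
  y=5 (Eastvale, w=35) cum 105
  y=7 (Westmoor, w=35) cum 140  ← median
  y=9 (Northgate, w=70) cum 210
  y=10 (Hillcrest, w=2) cum 212
  y=11 (Lakeside, w=8) cum 220
  y=12 (Southcross, w=10) cum 230
⇒ y* = 7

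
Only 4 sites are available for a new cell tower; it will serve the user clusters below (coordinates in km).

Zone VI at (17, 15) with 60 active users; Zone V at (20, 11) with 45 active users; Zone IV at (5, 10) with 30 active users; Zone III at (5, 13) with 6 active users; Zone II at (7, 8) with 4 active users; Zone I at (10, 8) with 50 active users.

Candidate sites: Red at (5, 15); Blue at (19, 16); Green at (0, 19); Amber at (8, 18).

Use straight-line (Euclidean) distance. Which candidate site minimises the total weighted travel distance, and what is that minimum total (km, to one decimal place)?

Blue, total 1566.2 km

Total weighted distance at each candidate:
  Red (5, 15): total = 2039.8
  Blue (19, 16): total = 1566.2
  Green (0, 19): total = 3168.4
  Amber (8, 18): total = 2035.8
Minimum is at Blue with total 1566.2 km.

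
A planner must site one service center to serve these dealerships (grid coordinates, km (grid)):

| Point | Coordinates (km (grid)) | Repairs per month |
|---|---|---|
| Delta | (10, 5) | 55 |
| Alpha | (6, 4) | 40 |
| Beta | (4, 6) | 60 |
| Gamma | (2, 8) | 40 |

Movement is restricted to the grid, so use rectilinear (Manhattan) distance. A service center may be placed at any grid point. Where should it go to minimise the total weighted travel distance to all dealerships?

Manhattan distance separates: Σwᵢ(|x−xᵢ|+|y−yᵢ|) = Σwᵢ|x−xᵢ| + Σwᵢ|y−yᵢ|, so x and y are optimised independently as 1-D weighted medians.
Total weight W = 195; half = 97.5.
x-coordinate, sorted with cumulative weight:
  x=2 (Gamma, w=40) cum 40
  x=4 (Beta, w=60) cum 100  ← median
  x=6 (Alpha, w=40) cum 140
  x=10 (Delta, w=55) cum 195
⇒ x* = 4
y-coordinate, sorted with cumulative weight:
  y=4 (Alpha, w=40) cum 40
  y=5 (Delta, w=55) cum 95
  y=6 (Beta, w=60) cum 155  ← median
  y=8 (Gamma, w=40) cum 195
⇒ y* = 6

(4, 6)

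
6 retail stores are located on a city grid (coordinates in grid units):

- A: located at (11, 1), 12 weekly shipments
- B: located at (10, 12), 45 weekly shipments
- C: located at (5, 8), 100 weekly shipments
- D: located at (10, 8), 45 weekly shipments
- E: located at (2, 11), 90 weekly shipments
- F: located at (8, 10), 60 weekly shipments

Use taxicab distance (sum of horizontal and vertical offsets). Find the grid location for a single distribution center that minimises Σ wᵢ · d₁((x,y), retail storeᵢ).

(5, 10)

Manhattan distance separates: Σwᵢ(|x−xᵢ|+|y−yᵢ|) = Σwᵢ|x−xᵢ| + Σwᵢ|y−yᵢ|, so x and y are optimised independently as 1-D weighted medians.
Total weight W = 352; half = 176.
x-coordinate, sorted with cumulative weight:
  x=2 (E, w=90) cum 90
  x=5 (C, w=100) cum 190  ← median
  x=8 (F, w=60) cum 250
  x=10 (B, w=45) cum 295
  x=10 (D, w=45) cum 340
  x=11 (A, w=12) cum 352
⇒ x* = 5
y-coordinate, sorted with cumulative weight:
  y=1 (A, w=12) cum 12
  y=8 (C, w=100) cum 112
  y=8 (D, w=45) cum 157
  y=10 (F, w=60) cum 217  ← median
  y=11 (E, w=90) cum 307
  y=12 (B, w=45) cum 352
⇒ y* = 10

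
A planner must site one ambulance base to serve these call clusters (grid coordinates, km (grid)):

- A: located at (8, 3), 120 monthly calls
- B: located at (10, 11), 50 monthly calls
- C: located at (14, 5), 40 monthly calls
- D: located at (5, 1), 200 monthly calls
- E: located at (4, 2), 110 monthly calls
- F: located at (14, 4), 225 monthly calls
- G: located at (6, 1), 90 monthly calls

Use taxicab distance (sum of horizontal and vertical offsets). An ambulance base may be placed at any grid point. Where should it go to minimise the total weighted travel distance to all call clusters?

(8, 3)

Manhattan distance separates: Σwᵢ(|x−xᵢ|+|y−yᵢ|) = Σwᵢ|x−xᵢ| + Σwᵢ|y−yᵢ|, so x and y are optimised independently as 1-D weighted medians.
Total weight W = 835; half = 417.5.
x-coordinate, sorted with cumulative weight:
  x=4 (E, w=110) cum 110
  x=5 (D, w=200) cum 310
  x=6 (G, w=90) cum 400
  x=8 (A, w=120) cum 520  ← median
  x=10 (B, w=50) cum 570
  x=14 (C, w=40) cum 610
  x=14 (F, w=225) cum 835
⇒ x* = 8
y-coordinate, sorted with cumulative weight:
  y=1 (D, w=200) cum 200
  y=1 (G, w=90) cum 290
  y=2 (E, w=110) cum 400
  y=3 (A, w=120) cum 520  ← median
  y=4 (F, w=225) cum 745
  y=5 (C, w=40) cum 785
  y=11 (B, w=50) cum 835
⇒ y* = 3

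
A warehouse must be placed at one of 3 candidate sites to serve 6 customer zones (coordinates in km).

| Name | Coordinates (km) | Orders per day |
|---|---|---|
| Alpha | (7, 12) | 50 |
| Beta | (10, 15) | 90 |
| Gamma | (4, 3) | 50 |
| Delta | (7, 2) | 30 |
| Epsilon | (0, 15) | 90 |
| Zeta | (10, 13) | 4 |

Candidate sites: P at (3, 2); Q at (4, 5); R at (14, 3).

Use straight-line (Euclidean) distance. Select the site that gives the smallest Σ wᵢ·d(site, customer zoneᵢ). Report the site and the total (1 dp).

Total weighted distance at each candidate:
  P (3, 2): total = 3311.0
  Q (4, 5): total = 2667.0
  R (14, 3): total = 4123.2
Minimum is at Q with total 2667.0 km.

Q, total 2667.0 km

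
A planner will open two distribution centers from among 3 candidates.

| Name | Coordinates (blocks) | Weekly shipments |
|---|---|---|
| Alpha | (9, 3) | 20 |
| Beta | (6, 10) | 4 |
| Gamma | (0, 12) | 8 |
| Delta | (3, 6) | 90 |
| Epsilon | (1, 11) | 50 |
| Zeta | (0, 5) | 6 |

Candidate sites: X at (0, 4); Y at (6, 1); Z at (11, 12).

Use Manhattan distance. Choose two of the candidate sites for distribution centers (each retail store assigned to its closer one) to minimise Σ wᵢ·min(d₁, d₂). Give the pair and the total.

{X, Y}, total 1056

Evaluate every pair (each demand assigned to the nearer of the two):
  {X, Y}: total = 1056
  {X, Z}: total = 1148
  {Y, Z}: total = 1546
Best pair: {X, Y} with total 1056.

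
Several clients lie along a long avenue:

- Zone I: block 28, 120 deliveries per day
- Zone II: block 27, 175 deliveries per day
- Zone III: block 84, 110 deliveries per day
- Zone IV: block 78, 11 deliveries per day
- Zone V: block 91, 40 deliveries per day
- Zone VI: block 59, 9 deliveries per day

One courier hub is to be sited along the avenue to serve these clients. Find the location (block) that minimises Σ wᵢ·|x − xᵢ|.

For a sum of weighted absolute distances on a line, the optimum is the weighted median (not the mean). Total weight W = 465; half-weight = 232.5.
Sort by position and accumulate weight:
  block 27 (Zone II, w=175) → cum 175
  block 28 (Zone I, w=120) → cum 295  ≥ 232.5 → median here
  block 59 (Zone VI, w=9) → cum 304
  block 78 (Zone IV, w=11) → cum 315
  block 84 (Zone III, w=110) → cum 425
  block 91 (Zone V, w=40) → cum 465
Optimal location: block 28.

x = 28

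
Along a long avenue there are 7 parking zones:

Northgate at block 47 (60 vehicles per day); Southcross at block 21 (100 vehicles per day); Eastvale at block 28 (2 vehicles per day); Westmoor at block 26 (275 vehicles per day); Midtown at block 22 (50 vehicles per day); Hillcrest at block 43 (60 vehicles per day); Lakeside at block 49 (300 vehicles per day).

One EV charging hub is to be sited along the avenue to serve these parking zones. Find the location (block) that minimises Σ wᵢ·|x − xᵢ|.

x = 26

For a sum of weighted absolute distances on a line, the optimum is the weighted median (not the mean). Total weight W = 847; half-weight = 423.5.
Sort by position and accumulate weight:
  block 21 (Southcross, w=100) → cum 100
  block 22 (Midtown, w=50) → cum 150
  block 26 (Westmoor, w=275) → cum 425  ≥ 423.5 → median here
  block 28 (Eastvale, w=2) → cum 427
  block 43 (Hillcrest, w=60) → cum 487
  block 47 (Northgate, w=60) → cum 547
  block 49 (Lakeside, w=300) → cum 847
Optimal location: block 26.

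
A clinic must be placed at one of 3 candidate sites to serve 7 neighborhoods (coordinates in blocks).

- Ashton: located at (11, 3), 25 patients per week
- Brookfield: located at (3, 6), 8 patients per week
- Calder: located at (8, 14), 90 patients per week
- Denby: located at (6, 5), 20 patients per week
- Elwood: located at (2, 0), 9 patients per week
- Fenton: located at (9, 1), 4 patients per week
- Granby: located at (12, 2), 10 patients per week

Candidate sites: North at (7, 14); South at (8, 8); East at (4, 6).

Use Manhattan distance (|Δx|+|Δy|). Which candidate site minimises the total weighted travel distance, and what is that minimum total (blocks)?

South, total 1154 blocks

Total weighted distance at each candidate:
  North (7, 14): total = 1162
  South (8, 8): total = 1154
  East (4, 6): total = 1630
Minimum is at South with total 1154 blocks.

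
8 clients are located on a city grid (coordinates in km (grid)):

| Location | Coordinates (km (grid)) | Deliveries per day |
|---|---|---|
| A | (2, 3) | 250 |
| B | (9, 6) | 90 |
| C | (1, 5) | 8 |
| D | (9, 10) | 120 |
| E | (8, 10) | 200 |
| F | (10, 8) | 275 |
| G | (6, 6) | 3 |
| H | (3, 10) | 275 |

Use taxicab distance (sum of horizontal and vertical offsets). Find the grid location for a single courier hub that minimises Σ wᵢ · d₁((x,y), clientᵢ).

(8, 8)

Manhattan distance separates: Σwᵢ(|x−xᵢ|+|y−yᵢ|) = Σwᵢ|x−xᵢ| + Σwᵢ|y−yᵢ|, so x and y are optimised independently as 1-D weighted medians.
Total weight W = 1221; half = 610.5.
x-coordinate, sorted with cumulative weight:
  x=1 (C, w=8) cum 8
  x=2 (A, w=250) cum 258
  x=3 (H, w=275) cum 533
  x=6 (G, w=3) cum 536
  x=8 (E, w=200) cum 736  ← median
  x=9 (B, w=90) cum 826
  x=9 (D, w=120) cum 946
  x=10 (F, w=275) cum 1221
⇒ x* = 8
y-coordinate, sorted with cumulative weight:
  y=3 (A, w=250) cum 250
  y=5 (C, w=8) cum 258
  y=6 (B, w=90) cum 348
  y=6 (G, w=3) cum 351
  y=8 (F, w=275) cum 626  ← median
  y=10 (D, w=120) cum 746
  y=10 (E, w=200) cum 946
  y=10 (H, w=275) cum 1221
⇒ y* = 8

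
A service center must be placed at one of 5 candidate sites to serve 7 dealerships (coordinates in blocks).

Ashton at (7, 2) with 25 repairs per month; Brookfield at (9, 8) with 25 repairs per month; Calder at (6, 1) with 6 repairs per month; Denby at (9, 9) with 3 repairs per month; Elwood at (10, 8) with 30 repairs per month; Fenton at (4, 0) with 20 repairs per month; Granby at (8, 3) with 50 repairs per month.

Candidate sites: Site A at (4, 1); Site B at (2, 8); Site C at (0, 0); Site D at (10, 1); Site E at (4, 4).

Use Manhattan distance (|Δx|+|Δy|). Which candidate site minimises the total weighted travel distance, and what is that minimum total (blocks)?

Site D, total 901 blocks

Total weighted distance at each candidate:
  Site A (4, 1): total = 1161
  Site B (2, 8): total = 1530
  Site C (0, 0): total = 1916
  Site D (10, 1): total = 901
  Site E (4, 4): total = 1040
Minimum is at Site D with total 901 blocks.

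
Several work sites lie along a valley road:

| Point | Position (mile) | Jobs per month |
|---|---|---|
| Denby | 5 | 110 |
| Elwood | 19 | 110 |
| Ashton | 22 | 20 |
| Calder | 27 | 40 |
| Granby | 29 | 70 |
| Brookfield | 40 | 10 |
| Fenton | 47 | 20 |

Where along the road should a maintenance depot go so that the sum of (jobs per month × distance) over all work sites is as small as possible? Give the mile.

x = 19

For a sum of weighted absolute distances on a line, the optimum is the weighted median (not the mean). Total weight W = 380; half-weight = 190.
Sort by position and accumulate weight:
  mile 5 (Denby, w=110) → cum 110
  mile 19 (Elwood, w=110) → cum 220  ≥ 190 → median here
  mile 22 (Ashton, w=20) → cum 240
  mile 27 (Calder, w=40) → cum 280
  mile 29 (Granby, w=70) → cum 350
  mile 40 (Brookfield, w=10) → cum 360
  mile 47 (Fenton, w=20) → cum 380
Optimal location: mile 19.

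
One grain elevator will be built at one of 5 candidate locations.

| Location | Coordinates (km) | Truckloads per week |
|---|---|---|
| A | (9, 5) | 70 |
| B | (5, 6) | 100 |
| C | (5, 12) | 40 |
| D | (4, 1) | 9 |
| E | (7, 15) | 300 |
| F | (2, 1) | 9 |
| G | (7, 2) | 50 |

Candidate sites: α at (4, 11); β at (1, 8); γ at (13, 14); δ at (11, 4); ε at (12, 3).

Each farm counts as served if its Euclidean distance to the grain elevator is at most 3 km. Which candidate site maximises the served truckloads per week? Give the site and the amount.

Coverage radius r = 3 km; a point is covered iff (Δx)²+(Δy)² ≤ 3² = 9.
  α (4, 11): covers {C} → 40
  β (1, 8): covers {none} → 0
  γ (13, 14): covers {none} → 0
  δ (11, 4): covers {A} → 70
  ε (12, 3): covers {none} → 0
Maximum coverage at δ: 70 truckloads per week.

δ, covering 70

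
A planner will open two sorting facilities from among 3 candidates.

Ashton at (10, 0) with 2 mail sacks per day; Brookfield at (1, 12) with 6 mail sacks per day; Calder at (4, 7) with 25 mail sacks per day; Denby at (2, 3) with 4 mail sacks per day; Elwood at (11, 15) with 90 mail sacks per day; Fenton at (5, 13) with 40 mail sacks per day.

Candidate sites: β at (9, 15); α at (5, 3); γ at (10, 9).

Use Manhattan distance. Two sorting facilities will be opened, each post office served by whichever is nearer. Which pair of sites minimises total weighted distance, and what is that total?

{β, α}, total 639

Evaluate every pair (each demand assigned to the nearer of the two):
  {β, α}: total = 639
  {β, γ}: total = 760
  {α, γ}: total = 1215
Best pair: {β, α} with total 639.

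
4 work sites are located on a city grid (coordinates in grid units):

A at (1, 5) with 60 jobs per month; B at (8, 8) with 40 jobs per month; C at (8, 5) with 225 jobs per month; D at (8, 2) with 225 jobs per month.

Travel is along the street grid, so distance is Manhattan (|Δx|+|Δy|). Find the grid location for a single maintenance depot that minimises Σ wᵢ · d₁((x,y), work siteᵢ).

(8, 5)

Manhattan distance separates: Σwᵢ(|x−xᵢ|+|y−yᵢ|) = Σwᵢ|x−xᵢ| + Σwᵢ|y−yᵢ|, so x and y are optimised independently as 1-D weighted medians.
Total weight W = 550; half = 275.
x-coordinate, sorted with cumulative weight:
  x=1 (A, w=60) cum 60
  x=8 (B, w=40) cum 100
  x=8 (C, w=225) cum 325  ← median
  x=8 (D, w=225) cum 550
⇒ x* = 8
y-coordinate, sorted with cumulative weight:
  y=2 (D, w=225) cum 225
  y=5 (A, w=60) cum 285  ← median
  y=5 (C, w=225) cum 510
  y=8 (B, w=40) cum 550
⇒ y* = 5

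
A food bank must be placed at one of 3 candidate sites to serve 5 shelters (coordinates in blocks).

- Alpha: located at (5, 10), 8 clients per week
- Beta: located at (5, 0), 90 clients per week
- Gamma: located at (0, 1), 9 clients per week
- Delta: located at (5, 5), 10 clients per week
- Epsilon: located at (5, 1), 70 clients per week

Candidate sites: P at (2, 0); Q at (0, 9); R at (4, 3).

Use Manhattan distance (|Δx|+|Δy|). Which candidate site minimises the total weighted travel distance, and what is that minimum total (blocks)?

Total weighted distance at each candidate:
  P (2, 0): total = 761
  Q (0, 9): total = 2380
  R (4, 3): total = 718
Minimum is at R with total 718 blocks.

R, total 718 blocks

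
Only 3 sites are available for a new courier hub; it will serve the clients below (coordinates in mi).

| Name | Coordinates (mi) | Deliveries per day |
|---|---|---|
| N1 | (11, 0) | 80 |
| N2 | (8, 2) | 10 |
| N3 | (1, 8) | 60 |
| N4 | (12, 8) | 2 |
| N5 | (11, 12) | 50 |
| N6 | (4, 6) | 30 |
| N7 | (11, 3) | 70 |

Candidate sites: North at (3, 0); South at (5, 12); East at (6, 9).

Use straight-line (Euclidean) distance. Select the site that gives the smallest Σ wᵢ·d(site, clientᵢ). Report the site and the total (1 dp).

Total weighted distance at each candidate:
  North (3, 0): total = 2714.4
  South (5, 12): total = 2772.9
  East (6, 9): total = 2161.0
Minimum is at East with total 2161.0 mi.

East, total 2161.0 mi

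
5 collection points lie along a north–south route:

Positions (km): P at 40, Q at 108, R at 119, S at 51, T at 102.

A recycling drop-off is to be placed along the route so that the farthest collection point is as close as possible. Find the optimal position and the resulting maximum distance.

The 1-center on a line is the midpoint of the two extreme points: leftmost at 40, rightmost at 119.
Optimal location = (40 + 119)/2 = 79.5; maximum distance = (119 − 40)/2 = 39.5.

location 79.5, max distance 39.5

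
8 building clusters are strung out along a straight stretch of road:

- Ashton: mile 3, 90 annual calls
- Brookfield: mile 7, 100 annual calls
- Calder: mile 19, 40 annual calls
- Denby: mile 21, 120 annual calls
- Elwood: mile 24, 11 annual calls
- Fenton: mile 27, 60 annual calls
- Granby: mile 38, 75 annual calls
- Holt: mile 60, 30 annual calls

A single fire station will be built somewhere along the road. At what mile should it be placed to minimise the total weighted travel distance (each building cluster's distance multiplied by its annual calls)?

x = 21

For a sum of weighted absolute distances on a line, the optimum is the weighted median (not the mean). Total weight W = 526; half-weight = 263.
Sort by position and accumulate weight:
  mile 3 (Ashton, w=90) → cum 90
  mile 7 (Brookfield, w=100) → cum 190
  mile 19 (Calder, w=40) → cum 230
  mile 21 (Denby, w=120) → cum 350  ≥ 263 → median here
  mile 24 (Elwood, w=11) → cum 361
  mile 27 (Fenton, w=60) → cum 421
  mile 38 (Granby, w=75) → cum 496
  mile 60 (Holt, w=30) → cum 526
Optimal location: mile 21.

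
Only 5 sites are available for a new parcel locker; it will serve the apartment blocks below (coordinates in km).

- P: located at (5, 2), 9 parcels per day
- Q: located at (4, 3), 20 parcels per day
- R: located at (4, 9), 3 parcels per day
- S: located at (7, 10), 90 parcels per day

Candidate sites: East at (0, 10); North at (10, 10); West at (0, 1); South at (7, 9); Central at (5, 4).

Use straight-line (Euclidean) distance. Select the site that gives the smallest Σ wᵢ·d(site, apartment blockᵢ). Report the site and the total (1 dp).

Total weighted distance at each candidate:
  East (0, 10): total = 888.5
  North (10, 10): total = 557.5
  West (0, 1): total = 1188.3
  South (7, 9): total = 298.7
  Central (5, 4): total = 630.8
Minimum is at South with total 298.7 km.

South, total 298.7 km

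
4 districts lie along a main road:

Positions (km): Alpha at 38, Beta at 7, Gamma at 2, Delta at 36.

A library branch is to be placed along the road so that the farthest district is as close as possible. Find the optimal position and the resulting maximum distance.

location 20, max distance 18

The 1-center on a line is the midpoint of the two extreme points: leftmost at 2, rightmost at 38.
Optimal location = (2 + 38)/2 = 20; maximum distance = (38 − 2)/2 = 18.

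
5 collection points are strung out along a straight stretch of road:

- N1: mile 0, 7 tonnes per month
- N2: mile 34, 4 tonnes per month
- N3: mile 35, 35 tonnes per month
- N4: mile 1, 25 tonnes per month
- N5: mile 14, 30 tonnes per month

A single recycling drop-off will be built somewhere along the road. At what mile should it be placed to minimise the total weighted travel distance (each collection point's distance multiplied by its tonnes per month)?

For a sum of weighted absolute distances on a line, the optimum is the weighted median (not the mean). Total weight W = 101; half-weight = 50.5.
Sort by position and accumulate weight:
  mile 0 (N1, w=7) → cum 7
  mile 1 (N4, w=25) → cum 32
  mile 14 (N5, w=30) → cum 62  ≥ 50.5 → median here
  mile 34 (N2, w=4) → cum 66
  mile 35 (N3, w=35) → cum 101
Optimal location: mile 14.

x = 14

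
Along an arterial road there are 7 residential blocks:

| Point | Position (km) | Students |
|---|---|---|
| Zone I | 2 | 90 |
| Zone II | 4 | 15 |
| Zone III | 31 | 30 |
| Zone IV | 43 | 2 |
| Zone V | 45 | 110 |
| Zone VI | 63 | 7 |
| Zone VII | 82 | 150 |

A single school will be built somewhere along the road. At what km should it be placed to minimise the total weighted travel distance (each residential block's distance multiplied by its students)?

For a sum of weighted absolute distances on a line, the optimum is the weighted median (not the mean). Total weight W = 404; half-weight = 202.
Sort by position and accumulate weight:
  km 2 (Zone I, w=90) → cum 90
  km 4 (Zone II, w=15) → cum 105
  km 31 (Zone III, w=30) → cum 135
  km 43 (Zone IV, w=2) → cum 137
  km 45 (Zone V, w=110) → cum 247  ≥ 202 → median here
  km 63 (Zone VI, w=7) → cum 254
  km 82 (Zone VII, w=150) → cum 404
Optimal location: km 45.

x = 45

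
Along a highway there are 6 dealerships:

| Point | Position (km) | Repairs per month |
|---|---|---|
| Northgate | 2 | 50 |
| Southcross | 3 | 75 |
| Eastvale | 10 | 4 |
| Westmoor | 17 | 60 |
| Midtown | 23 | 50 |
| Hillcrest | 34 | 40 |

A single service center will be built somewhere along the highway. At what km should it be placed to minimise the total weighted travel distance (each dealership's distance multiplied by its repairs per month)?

x = 17

For a sum of weighted absolute distances on a line, the optimum is the weighted median (not the mean). Total weight W = 279; half-weight = 139.5.
Sort by position and accumulate weight:
  km 2 (Northgate, w=50) → cum 50
  km 3 (Southcross, w=75) → cum 125
  km 10 (Eastvale, w=4) → cum 129
  km 17 (Westmoor, w=60) → cum 189  ≥ 139.5 → median here
  km 23 (Midtown, w=50) → cum 239
  km 34 (Hillcrest, w=40) → cum 279
Optimal location: km 17.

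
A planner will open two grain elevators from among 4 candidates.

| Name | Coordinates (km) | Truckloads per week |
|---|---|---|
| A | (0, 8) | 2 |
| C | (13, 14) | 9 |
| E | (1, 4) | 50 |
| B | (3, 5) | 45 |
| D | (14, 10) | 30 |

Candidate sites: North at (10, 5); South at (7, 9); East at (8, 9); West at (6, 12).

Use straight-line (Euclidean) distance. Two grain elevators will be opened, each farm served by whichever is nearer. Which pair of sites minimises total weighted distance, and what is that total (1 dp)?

Evaluate every pair (each demand assigned to the nearer of the two):
  {South, East}: total = 905.3
  {North, South}: total = 921.6
  {South, West}: total = 936.9
  {East, West}: total = 978.8
  {North, East}: total = 980.5
  {North, West}: total = 1039.8
Best pair: {South, East} with total 905.3.

{South, East}, total 905.3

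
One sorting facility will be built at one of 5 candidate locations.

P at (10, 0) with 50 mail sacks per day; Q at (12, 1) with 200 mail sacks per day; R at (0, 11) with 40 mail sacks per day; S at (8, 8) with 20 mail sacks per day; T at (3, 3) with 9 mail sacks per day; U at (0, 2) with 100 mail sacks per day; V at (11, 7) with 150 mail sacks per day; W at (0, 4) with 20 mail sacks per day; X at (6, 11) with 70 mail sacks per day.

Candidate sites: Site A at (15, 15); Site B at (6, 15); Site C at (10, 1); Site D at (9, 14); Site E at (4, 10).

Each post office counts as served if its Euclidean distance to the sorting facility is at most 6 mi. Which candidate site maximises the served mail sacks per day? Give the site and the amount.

Site C, covering 250

Coverage radius r = 6 mi; a point is covered iff (Δx)²+(Δy)² ≤ 6² = 36.
  Site A (15, 15): covers {none} → 0
  Site B (6, 15): covers {X} → 70
  Site C (10, 1): covers {P, Q} → 250
  Site D (9, 14): covers {X} → 70
  Site E (4, 10): covers {R, S, X} → 130
Maximum coverage at Site C: 250 mail sacks per day.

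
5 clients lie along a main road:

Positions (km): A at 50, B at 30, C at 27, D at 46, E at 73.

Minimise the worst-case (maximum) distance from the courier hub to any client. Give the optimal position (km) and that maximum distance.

The 1-center on a line is the midpoint of the two extreme points: leftmost at 27, rightmost at 73.
Optimal location = (27 + 73)/2 = 50; maximum distance = (73 − 27)/2 = 23.

location 50, max distance 23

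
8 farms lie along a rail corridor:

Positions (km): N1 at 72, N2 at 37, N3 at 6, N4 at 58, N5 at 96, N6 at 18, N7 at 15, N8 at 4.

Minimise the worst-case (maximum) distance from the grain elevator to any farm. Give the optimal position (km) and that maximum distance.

location 50, max distance 46

The 1-center on a line is the midpoint of the two extreme points: leftmost at 4, rightmost at 96.
Optimal location = (4 + 96)/2 = 50; maximum distance = (96 − 4)/2 = 46.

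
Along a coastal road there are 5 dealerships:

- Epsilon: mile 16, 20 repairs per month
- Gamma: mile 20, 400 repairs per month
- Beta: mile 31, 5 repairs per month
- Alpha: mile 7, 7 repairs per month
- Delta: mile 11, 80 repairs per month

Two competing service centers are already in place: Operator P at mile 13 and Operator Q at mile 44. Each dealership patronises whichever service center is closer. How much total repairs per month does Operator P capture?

The indifferent point is the midpoint (13+44)/2 = 28.5; dealerships left of it (closer to Operator P at 13) go to Operator P, those right go to Operator Q.
  Alpha at 7 (w=7) → Operator P
  Delta at 11 (w=80) → Operator P
  Epsilon at 16 (w=20) → Operator P
  Gamma at 20 (w=400) → Operator P
  Beta at 31 (w=5) → Operator Q
Operator P captures 507; Operator Q captures 5.

507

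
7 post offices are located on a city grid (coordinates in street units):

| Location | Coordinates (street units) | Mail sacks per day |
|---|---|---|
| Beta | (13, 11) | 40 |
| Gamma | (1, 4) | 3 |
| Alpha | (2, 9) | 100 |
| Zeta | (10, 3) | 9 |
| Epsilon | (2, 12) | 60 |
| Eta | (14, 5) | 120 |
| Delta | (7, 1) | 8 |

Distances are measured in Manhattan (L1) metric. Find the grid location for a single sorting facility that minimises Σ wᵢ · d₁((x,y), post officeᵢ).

Manhattan distance separates: Σwᵢ(|x−xᵢ|+|y−yᵢ|) = Σwᵢ|x−xᵢ| + Σwᵢ|y−yᵢ|, so x and y are optimised independently as 1-D weighted medians.
Total weight W = 340; half = 170.
x-coordinate, sorted with cumulative weight:
  x=1 (Gamma, w=3) cum 3
  x=2 (Alpha, w=100) cum 103
  x=2 (Epsilon, w=60) cum 163
  x=7 (Delta, w=8) cum 171  ← median
  x=10 (Zeta, w=9) cum 180
  x=13 (Beta, w=40) cum 220
  x=14 (Eta, w=120) cum 340
⇒ x* = 7
y-coordinate, sorted with cumulative weight:
  y=1 (Delta, w=8) cum 8
  y=3 (Zeta, w=9) cum 17
  y=4 (Gamma, w=3) cum 20
  y=5 (Eta, w=120) cum 140
  y=9 (Alpha, w=100) cum 240  ← median
  y=11 (Beta, w=40) cum 280
  y=12 (Epsilon, w=60) cum 340
⇒ y* = 9

(7, 9)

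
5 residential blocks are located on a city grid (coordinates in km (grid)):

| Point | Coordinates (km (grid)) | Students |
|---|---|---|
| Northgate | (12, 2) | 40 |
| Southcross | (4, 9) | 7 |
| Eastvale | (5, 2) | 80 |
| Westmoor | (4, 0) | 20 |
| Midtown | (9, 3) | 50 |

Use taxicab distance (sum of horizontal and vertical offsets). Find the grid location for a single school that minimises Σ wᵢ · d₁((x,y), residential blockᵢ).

(5, 2)

Manhattan distance separates: Σwᵢ(|x−xᵢ|+|y−yᵢ|) = Σwᵢ|x−xᵢ| + Σwᵢ|y−yᵢ|, so x and y are optimised independently as 1-D weighted medians.
Total weight W = 197; half = 98.5.
x-coordinate, sorted with cumulative weight:
  x=4 (Southcross, w=7) cum 7
  x=4 (Westmoor, w=20) cum 27
  x=5 (Eastvale, w=80) cum 107  ← median
  x=9 (Midtown, w=50) cum 157
  x=12 (Northgate, w=40) cum 197
⇒ x* = 5
y-coordinate, sorted with cumulative weight:
  y=0 (Westmoor, w=20) cum 20
  y=2 (Northgate, w=40) cum 60
  y=2 (Eastvale, w=80) cum 140  ← median
  y=3 (Midtown, w=50) cum 190
  y=9 (Southcross, w=7) cum 197
⇒ y* = 2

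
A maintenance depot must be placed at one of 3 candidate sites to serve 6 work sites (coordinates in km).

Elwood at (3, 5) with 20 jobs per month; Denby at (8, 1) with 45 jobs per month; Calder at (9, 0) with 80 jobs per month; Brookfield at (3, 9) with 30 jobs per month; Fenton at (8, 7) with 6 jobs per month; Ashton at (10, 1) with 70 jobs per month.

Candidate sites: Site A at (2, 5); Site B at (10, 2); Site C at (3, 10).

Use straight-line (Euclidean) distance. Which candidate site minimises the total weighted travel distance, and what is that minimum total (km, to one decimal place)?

Total weighted distance at each candidate:
  Site A (2, 5): total = 1820.4
  Site B (10, 2): total = 831.1
  Site C (3, 10): total = 2359.4
Minimum is at Site B with total 831.1 km.

Site B, total 831.1 km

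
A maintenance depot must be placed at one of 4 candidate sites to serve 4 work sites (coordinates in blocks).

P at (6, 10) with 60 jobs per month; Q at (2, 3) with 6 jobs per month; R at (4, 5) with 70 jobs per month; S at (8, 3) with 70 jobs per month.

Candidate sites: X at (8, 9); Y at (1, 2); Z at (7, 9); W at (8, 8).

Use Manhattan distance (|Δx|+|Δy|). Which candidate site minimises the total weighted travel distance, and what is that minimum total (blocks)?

W, total 1146 blocks

Total weighted distance at each candidate:
  X (8, 9): total = 1232
  Y (1, 2): total = 1772
  Z (7, 9): total = 1166
  W (8, 8): total = 1146
Minimum is at W with total 1146 blocks.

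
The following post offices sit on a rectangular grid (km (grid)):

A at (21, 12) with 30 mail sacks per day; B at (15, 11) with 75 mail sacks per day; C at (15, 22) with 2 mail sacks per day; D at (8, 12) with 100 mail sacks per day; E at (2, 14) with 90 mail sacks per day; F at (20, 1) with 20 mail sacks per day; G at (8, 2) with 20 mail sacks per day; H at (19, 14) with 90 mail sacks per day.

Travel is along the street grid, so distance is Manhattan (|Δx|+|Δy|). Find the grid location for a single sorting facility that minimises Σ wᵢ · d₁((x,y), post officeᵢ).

Manhattan distance separates: Σwᵢ(|x−xᵢ|+|y−yᵢ|) = Σwᵢ|x−xᵢ| + Σwᵢ|y−yᵢ|, so x and y are optimised independently as 1-D weighted medians.
Total weight W = 427; half = 213.5.
x-coordinate, sorted with cumulative weight:
  x=2 (E, w=90) cum 90
  x=8 (D, w=100) cum 190
  x=8 (G, w=20) cum 210
  x=15 (B, w=75) cum 285  ← median
  x=15 (C, w=2) cum 287
  x=19 (H, w=90) cum 377
  x=20 (F, w=20) cum 397
  x=21 (A, w=30) cum 427
⇒ x* = 15
y-coordinate, sorted with cumulative weight:
  y=1 (F, w=20) cum 20
  y=2 (G, w=20) cum 40
  y=11 (B, w=75) cum 115
  y=12 (A, w=30) cum 145
  y=12 (D, w=100) cum 245  ← median
  y=14 (E, w=90) cum 335
  y=14 (H, w=90) cum 425
  y=22 (C, w=2) cum 427
⇒ y* = 12

(15, 12)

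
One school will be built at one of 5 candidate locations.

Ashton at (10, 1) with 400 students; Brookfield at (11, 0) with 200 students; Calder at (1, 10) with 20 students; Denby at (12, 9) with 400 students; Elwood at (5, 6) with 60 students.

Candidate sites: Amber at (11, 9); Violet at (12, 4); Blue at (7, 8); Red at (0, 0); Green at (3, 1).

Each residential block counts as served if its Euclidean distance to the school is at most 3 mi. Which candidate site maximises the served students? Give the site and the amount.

Coverage radius r = 3 mi; a point is covered iff (Δx)²+(Δy)² ≤ 3² = 9.
  Amber (11, 9): covers {Denby} → 400
  Violet (12, 4): covers {none} → 0
  Blue (7, 8): covers {Elwood} → 60
  Red (0, 0): covers {none} → 0
  Green (3, 1): covers {none} → 0
Maximum coverage at Amber: 400 students.

Amber, covering 400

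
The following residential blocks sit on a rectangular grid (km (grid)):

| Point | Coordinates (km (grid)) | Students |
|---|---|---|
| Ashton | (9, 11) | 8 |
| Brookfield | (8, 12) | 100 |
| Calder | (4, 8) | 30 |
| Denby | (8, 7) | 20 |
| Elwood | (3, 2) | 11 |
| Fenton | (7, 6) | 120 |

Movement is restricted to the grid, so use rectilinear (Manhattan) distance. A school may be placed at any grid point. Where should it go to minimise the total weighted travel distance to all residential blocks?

(7, 7)

Manhattan distance separates: Σwᵢ(|x−xᵢ|+|y−yᵢ|) = Σwᵢ|x−xᵢ| + Σwᵢ|y−yᵢ|, so x and y are optimised independently as 1-D weighted medians.
Total weight W = 289; half = 144.5.
x-coordinate, sorted with cumulative weight:
  x=3 (Elwood, w=11) cum 11
  x=4 (Calder, w=30) cum 41
  x=7 (Fenton, w=120) cum 161  ← median
  x=8 (Brookfield, w=100) cum 261
  x=8 (Denby, w=20) cum 281
  x=9 (Ashton, w=8) cum 289
⇒ x* = 7
y-coordinate, sorted with cumulative weight:
  y=2 (Elwood, w=11) cum 11
  y=6 (Fenton, w=120) cum 131
  y=7 (Denby, w=20) cum 151  ← median
  y=8 (Calder, w=30) cum 181
  y=11 (Ashton, w=8) cum 189
  y=12 (Brookfield, w=100) cum 289
⇒ y* = 7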